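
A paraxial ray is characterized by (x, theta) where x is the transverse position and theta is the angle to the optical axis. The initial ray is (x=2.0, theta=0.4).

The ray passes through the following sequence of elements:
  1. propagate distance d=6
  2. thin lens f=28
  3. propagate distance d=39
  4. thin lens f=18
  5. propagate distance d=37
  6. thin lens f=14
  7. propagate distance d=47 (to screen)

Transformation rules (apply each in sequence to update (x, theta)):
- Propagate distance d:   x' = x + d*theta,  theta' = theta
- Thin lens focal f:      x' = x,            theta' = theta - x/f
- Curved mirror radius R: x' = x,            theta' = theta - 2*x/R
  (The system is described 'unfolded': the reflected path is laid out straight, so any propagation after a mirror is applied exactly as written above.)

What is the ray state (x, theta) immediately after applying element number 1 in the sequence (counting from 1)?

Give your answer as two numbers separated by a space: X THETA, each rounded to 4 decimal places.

Answer: 4.4000 0.4000

Derivation:
Initial: x=2.0000 theta=0.4000
After 1 (propagate distance d=6): x=4.4000 theta=0.4000
Rounded to 4 decimal places: x = 4.4000, theta = 0.4000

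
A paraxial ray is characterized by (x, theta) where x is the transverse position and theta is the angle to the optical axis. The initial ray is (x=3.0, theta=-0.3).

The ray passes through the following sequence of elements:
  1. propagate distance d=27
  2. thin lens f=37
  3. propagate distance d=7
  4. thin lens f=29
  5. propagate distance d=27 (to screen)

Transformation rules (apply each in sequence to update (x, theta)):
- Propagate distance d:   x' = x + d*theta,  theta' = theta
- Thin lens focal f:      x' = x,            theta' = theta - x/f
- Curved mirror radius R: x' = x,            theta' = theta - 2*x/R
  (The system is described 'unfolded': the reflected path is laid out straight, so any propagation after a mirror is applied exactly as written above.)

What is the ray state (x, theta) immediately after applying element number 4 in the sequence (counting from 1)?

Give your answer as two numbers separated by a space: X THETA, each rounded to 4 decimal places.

Initial: x=3.0000 theta=-0.3000
After 1 (propagate distance d=27): x=-5.1000 theta=-0.3000
After 2 (thin lens f=37): x=-5.1000 theta=-6/37 (≈-0.1622)
After 3 (propagate distance d=7): x=-2307/370 (≈-6.2351) theta=-6/37 (≈-0.1622)
After 4 (thin lens f=29): x=-2307/370 (≈-6.2351) theta=567/10730 (≈0.0528)
Rounded to 4 decimal places: x = -6.2351, theta = 0.0528

Answer: -6.2351 0.0528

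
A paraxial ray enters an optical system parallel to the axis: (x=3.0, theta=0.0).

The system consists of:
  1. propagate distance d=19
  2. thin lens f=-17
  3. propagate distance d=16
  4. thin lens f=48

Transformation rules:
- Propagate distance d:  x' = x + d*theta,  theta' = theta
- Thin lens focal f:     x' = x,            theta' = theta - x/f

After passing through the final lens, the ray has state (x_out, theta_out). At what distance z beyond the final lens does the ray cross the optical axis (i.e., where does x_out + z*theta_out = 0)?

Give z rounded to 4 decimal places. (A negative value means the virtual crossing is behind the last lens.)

Answer: -105.6000

Derivation:
Initial: x=3.0000 theta=0.0000
After 1 (propagate distance d=19): x=3.0000 theta=0.0000
After 2 (thin lens f=-17): x=3.0000 theta=3/17 (≈0.1765)
After 3 (propagate distance d=16): x=99/17 (≈5.8235) theta=3/17 (≈0.1765)
After 4 (thin lens f=48): x=99/17 (≈5.8235) theta=15/272 (≈0.0551)
z_focus = -x_out/theta_out = -(99/17)/(15/272) = -105.6000
Rounded to 4 decimal places: z = -105.6000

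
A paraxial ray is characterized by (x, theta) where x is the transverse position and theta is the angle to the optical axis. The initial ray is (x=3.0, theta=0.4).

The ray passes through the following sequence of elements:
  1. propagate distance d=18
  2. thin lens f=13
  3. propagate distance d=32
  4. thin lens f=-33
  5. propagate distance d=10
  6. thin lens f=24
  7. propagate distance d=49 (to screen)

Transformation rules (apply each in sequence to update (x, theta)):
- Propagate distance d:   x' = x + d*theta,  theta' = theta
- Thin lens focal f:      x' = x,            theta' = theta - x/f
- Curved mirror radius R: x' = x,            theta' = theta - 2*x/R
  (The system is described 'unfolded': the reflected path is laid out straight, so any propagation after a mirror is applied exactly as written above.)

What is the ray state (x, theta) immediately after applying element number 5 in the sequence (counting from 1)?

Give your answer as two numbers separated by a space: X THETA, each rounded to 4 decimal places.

Answer: -6.5925 -0.4485

Derivation:
Initial: x=3.0000 theta=0.4000
After 1 (propagate distance d=18): x=10.2000 theta=0.4000
After 2 (thin lens f=13): x=10.2000 theta=-5/13 (≈-0.3846)
After 3 (propagate distance d=32): x=-137/65 (≈-2.1077) theta=-5/13 (≈-0.3846)
After 4 (thin lens f=-33): x=-137/65 (≈-2.1077) theta=-74/165 (≈-0.4485)
After 5 (propagate distance d=10): x=-14141/2145 (≈-6.5925) theta=-74/165 (≈-0.4485)
Rounded to 4 decimal places: x = -6.5925, theta = -0.4485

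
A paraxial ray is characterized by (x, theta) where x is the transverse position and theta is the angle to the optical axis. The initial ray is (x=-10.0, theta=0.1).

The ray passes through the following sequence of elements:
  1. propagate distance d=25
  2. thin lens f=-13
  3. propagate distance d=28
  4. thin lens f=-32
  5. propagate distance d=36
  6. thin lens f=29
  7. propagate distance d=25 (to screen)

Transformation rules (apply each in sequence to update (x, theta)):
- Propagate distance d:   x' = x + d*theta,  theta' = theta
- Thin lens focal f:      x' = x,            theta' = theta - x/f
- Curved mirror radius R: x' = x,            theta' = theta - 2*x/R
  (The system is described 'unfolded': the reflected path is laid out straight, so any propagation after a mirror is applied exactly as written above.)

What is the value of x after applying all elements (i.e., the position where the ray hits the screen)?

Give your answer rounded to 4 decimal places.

Initial: x=-10.0000 theta=0.1000
After 1 (propagate distance d=25): x=-7.5000 theta=0.1000
After 2 (thin lens f=-13): x=-7.5000 theta=-31/65 (≈-0.4769)
After 3 (propagate distance d=28): x=-2711/130 (≈-20.8538) theta=-31/65 (≈-0.4769)
After 4 (thin lens f=-32): x=-2711/130 (≈-20.8538) theta=-939/832 (≈-1.1286)
After 5 (propagate distance d=36): x=-63943/1040 (≈-61.4837) theta=-939/832 (≈-1.1286)
After 6 (thin lens f=29): x=-63943/1040 (≈-61.4837) theta=119617/120640 (≈0.9915)
After 7 (propagate distance d=25 (to screen)): x=-4426963/120640 (≈-36.6956) theta=119617/120640 (≈0.9915)
Rounded to 4 decimal places: x = -36.6956

Answer: -36.6956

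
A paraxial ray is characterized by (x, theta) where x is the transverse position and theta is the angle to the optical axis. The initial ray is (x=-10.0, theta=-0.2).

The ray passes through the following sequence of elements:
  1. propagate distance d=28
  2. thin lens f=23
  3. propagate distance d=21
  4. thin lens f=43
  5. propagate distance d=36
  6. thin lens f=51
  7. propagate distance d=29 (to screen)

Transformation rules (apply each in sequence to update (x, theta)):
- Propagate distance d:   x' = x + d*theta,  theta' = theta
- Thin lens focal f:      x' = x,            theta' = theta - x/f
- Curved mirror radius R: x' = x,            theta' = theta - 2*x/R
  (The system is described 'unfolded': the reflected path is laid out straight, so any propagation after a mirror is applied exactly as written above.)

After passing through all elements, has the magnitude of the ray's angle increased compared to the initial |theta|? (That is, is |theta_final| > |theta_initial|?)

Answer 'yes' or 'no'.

Answer: yes

Derivation:
Initial: x=-10.0000 theta=-0.2000
After 1 (propagate distance d=28): x=-15.6000 theta=-0.2000
After 2 (thin lens f=23): x=-15.6000 theta=11/23 (≈0.4783)
After 3 (propagate distance d=21): x=-639/115 (≈-5.5565) theta=11/23 (≈0.4783)
After 4 (thin lens f=43): x=-639/115 (≈-5.5565) theta=3004/4945 (≈0.6075)
After 5 (propagate distance d=36): x=80667/4945 (≈16.3128) theta=3004/4945 (≈0.6075)
After 6 (thin lens f=51): x=80667/4945 (≈16.3128) theta=24179/84065 (≈0.2876)
After 7 (propagate distance d=29 (to screen)): x=18022/731 (≈24.6539) theta=24179/84065 (≈0.2876)
|theta_initial|=0.2000 |theta_final|=24179/84065 (≈0.2876) -> increased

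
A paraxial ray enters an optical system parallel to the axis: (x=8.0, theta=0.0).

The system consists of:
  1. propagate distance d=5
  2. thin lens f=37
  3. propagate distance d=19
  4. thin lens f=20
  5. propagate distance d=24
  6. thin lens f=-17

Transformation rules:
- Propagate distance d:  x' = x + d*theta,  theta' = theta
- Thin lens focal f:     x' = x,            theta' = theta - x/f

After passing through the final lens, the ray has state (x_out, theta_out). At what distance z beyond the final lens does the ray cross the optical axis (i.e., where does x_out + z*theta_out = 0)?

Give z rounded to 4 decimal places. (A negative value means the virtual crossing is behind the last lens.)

Answer: -7.8331

Derivation:
Initial: x=8.0000 theta=0.0000
After 1 (propagate distance d=5): x=8.0000 theta=0.0000
After 2 (thin lens f=37): x=8.0000 theta=-8/37 (≈-0.2162)
After 3 (propagate distance d=19): x=144/37 (≈3.8919) theta=-8/37 (≈-0.2162)
After 4 (thin lens f=20): x=144/37 (≈3.8919) theta=-76/185 (≈-0.4108)
After 5 (propagate distance d=24): x=-1104/185 (≈-5.9676) theta=-76/185 (≈-0.4108)
After 6 (thin lens f=-17): x=-1104/185 (≈-5.9676) theta=-2396/3145 (≈-0.7618)
z_focus = -x_out/theta_out = -(-1104/185)/(-2396/3145) = -4692/599 ≈ -7.8331
Rounded to 4 decimal places: z = -7.8331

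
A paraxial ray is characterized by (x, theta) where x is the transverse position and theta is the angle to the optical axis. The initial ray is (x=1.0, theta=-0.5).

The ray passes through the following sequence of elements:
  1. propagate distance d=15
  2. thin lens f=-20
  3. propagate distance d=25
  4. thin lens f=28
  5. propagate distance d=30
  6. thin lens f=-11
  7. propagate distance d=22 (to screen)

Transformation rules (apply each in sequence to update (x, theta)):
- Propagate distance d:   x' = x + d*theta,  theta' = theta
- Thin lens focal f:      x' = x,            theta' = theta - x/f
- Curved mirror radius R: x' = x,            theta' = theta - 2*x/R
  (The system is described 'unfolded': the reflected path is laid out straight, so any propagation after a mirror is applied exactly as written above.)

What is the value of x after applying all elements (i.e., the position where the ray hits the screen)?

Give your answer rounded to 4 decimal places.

Initial: x=1.0000 theta=-0.5000
After 1 (propagate distance d=15): x=-6.5000 theta=-0.5000
After 2 (thin lens f=-20): x=-6.5000 theta=-0.8250
After 3 (propagate distance d=25): x=-27.1250 theta=-0.8250
After 4 (thin lens f=28): x=-27.1250 theta=23/160 (≈0.1438)
After 5 (propagate distance d=30): x=-22.8125 theta=23/160 (≈0.1438)
After 6 (thin lens f=-11): x=-22.8125 theta=-3397/1760 (≈-1.9301)
After 7 (propagate distance d=22 (to screen)): x=-65.2750 theta=-3397/1760 (≈-1.9301)
Rounded to 4 decimal places: x = -65.2750

Answer: -65.2750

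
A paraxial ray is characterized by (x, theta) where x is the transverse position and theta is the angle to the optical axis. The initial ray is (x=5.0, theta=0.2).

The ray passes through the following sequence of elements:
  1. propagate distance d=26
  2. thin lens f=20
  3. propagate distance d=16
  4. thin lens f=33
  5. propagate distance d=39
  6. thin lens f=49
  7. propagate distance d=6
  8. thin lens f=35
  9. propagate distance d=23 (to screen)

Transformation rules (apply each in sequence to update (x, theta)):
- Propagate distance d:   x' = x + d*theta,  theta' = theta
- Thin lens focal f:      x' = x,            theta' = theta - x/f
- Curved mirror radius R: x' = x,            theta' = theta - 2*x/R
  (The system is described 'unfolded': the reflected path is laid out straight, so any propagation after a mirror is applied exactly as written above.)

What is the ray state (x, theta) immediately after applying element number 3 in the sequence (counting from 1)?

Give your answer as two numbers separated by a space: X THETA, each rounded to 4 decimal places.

Answer: 5.2400 -0.3100

Derivation:
Initial: x=5.0000 theta=0.2000
After 1 (propagate distance d=26): x=10.2000 theta=0.2000
After 2 (thin lens f=20): x=10.2000 theta=-0.3100
After 3 (propagate distance d=16): x=5.2400 theta=-0.3100
Rounded to 4 decimal places: x = 5.2400, theta = -0.3100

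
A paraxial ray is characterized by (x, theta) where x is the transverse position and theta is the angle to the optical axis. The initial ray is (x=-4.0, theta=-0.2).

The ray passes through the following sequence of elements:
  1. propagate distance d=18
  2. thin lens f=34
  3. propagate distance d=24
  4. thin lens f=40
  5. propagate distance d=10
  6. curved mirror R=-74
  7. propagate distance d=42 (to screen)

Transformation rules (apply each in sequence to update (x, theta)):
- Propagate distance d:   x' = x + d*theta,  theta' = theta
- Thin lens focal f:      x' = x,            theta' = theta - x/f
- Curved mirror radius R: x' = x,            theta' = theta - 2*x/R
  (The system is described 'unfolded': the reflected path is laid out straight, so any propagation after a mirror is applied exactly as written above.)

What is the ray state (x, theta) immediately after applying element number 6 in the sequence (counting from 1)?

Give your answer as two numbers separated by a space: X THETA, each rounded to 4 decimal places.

Initial: x=-4.0000 theta=-0.2000
After 1 (propagate distance d=18): x=-7.6000 theta=-0.2000
After 2 (thin lens f=34): x=-7.6000 theta=2/85 (≈0.0235)
After 3 (propagate distance d=24): x=-598/85 (≈-7.0353) theta=2/85 (≈0.0235)
After 4 (thin lens f=40): x=-598/85 (≈-7.0353) theta=339/1700 (≈0.1994)
After 5 (propagate distance d=10): x=-857/170 (≈-5.0412) theta=339/1700 (≈0.1994)
After 6 (curved mirror R=-74): x=-857/170 (≈-5.0412) theta=3973/62900 (≈0.0632)
Rounded to 4 decimal places: x = -5.0412, theta = 0.0632

Answer: -5.0412 0.0632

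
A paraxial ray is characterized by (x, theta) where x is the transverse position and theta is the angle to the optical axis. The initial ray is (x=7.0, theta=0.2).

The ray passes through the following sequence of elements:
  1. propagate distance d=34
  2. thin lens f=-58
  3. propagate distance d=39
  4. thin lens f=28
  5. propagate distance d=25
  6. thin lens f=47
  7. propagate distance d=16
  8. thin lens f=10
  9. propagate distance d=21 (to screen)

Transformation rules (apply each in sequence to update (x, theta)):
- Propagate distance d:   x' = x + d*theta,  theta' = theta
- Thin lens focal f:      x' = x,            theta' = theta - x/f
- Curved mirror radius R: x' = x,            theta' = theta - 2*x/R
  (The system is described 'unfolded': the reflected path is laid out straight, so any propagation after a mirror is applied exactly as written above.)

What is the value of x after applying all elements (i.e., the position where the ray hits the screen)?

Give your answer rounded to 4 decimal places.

Initial: x=7.0000 theta=0.2000
After 1 (propagate distance d=34): x=13.8000 theta=0.2000
After 2 (thin lens f=-58): x=13.8000 theta=127/290 (≈0.4379)
After 3 (propagate distance d=39): x=1791/58 (≈30.8793) theta=127/290 (≈0.4379)
After 4 (thin lens f=28): x=1791/58 (≈30.8793) theta=-5399/8120 (≈-0.6649)
After 5 (propagate distance d=25): x=23153/1624 (≈14.2568) theta=-5399/8120 (≈-0.6649)
After 6 (thin lens f=47): x=23153/1624 (≈14.2568) theta=-6371/6580 (≈-0.9682)
After 7 (propagate distance d=16): x=-471333/381640 (≈-1.2350) theta=-6371/6580 (≈-0.9682)
After 8 (thin lens f=10): x=-471333/381640 (≈-1.2350) theta=-3223847/3816400 (≈-0.8447)
After 9 (propagate distance d=21 (to screen)): x=-72414117/3816400 (≈-18.9745) theta=-3223847/3816400 (≈-0.8447)
Rounded to 4 decimal places: x = -18.9745

Answer: -18.9745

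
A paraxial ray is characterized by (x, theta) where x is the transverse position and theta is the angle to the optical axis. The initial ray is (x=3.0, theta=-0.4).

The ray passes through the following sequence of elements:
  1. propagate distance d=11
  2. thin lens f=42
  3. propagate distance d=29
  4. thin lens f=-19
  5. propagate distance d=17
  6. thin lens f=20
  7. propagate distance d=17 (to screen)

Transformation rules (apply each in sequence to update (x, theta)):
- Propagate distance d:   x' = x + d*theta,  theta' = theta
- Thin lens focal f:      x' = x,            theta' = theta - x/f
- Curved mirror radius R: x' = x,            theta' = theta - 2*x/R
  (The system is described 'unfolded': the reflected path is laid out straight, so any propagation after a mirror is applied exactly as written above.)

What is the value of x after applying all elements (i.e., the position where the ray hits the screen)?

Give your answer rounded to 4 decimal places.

Answer: -21.3550

Derivation:
Initial: x=3.0000 theta=-0.4000
After 1 (propagate distance d=11): x=-1.4000 theta=-0.4000
After 2 (thin lens f=42): x=-1.4000 theta=-11/30 (≈-0.3667)
After 3 (propagate distance d=29): x=-361/30 (≈-12.0333) theta=-11/30 (≈-0.3667)
After 4 (thin lens f=-19): x=-361/30 (≈-12.0333) theta=-1.0000
After 5 (propagate distance d=17): x=-871/30 (≈-29.0333) theta=-1.0000
After 6 (thin lens f=20): x=-871/30 (≈-29.0333) theta=271/600 (≈0.4517)
After 7 (propagate distance d=17 (to screen)): x=-21.3550 theta=271/600 (≈0.4517)
Rounded to 4 decimal places: x = -21.3550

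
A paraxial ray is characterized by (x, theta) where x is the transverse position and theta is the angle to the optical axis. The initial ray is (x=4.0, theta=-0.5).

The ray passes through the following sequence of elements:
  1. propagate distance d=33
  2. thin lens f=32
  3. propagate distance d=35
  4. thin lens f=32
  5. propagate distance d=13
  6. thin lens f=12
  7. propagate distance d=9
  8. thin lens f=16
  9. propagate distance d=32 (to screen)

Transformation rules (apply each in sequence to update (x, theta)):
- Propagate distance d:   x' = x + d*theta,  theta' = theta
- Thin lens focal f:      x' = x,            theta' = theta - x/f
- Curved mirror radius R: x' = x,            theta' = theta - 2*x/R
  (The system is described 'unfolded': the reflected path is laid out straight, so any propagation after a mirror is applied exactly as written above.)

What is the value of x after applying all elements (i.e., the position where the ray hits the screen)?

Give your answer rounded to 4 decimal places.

Initial: x=4.0000 theta=-0.5000
After 1 (propagate distance d=33): x=-12.5000 theta=-0.5000
After 2 (thin lens f=32): x=-12.5000 theta=-7/64 (≈-0.1094)
After 3 (propagate distance d=35): x=-1045/64 (≈-16.3281) theta=-7/64 (≈-0.1094)
After 4 (thin lens f=32): x=-1045/64 (≈-16.3281) theta=821/2048 (≈0.4009)
After 5 (propagate distance d=13): x=-22767/2048 (≈-11.1167) theta=821/2048 (≈0.4009)
After 6 (thin lens f=12): x=-22767/2048 (≈-11.1167) theta=10873/8192 (≈1.3273)
After 7 (propagate distance d=9): x=6789/8192 (≈0.8287) theta=10873/8192 (≈1.3273)
After 8 (thin lens f=16): x=6789/8192 (≈0.8287) theta=167179/131072 (≈1.2755)
After 9 (propagate distance d=32 (to screen)): x=341147/8192 (≈41.6439) theta=167179/131072 (≈1.2755)
Rounded to 4 decimal places: x = 41.6439

Answer: 41.6439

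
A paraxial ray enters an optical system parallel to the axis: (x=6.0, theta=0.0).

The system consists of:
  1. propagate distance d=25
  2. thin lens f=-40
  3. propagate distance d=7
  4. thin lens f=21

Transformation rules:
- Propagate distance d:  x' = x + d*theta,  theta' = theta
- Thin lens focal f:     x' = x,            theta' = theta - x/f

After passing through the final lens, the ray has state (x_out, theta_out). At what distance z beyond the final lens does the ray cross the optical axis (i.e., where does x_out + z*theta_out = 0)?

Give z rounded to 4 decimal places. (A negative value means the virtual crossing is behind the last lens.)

Answer: 37.9615

Derivation:
Initial: x=6.0000 theta=0.0000
After 1 (propagate distance d=25): x=6.0000 theta=0.0000
After 2 (thin lens f=-40): x=6.0000 theta=0.1500
After 3 (propagate distance d=7): x=7.0500 theta=0.1500
After 4 (thin lens f=21): x=7.0500 theta=-13/70 (≈-0.1857)
z_focus = -x_out/theta_out = -(7.0500)/(-13/70) = 987/26 ≈ 37.9615
Rounded to 4 decimal places: z = 37.9615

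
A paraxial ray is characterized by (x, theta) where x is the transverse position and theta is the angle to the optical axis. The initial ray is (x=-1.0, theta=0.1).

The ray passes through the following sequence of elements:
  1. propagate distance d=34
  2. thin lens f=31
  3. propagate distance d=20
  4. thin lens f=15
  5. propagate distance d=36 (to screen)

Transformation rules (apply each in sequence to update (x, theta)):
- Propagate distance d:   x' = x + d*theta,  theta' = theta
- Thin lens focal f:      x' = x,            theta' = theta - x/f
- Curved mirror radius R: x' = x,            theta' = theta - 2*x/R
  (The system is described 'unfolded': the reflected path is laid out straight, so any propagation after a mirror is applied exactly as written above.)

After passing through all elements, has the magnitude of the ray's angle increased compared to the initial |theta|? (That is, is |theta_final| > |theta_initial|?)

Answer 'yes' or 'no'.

Answer: yes

Derivation:
Initial: x=-1.0000 theta=0.1000
After 1 (propagate distance d=34): x=2.4000 theta=0.1000
After 2 (thin lens f=31): x=2.4000 theta=7/310 (≈0.0226)
After 3 (propagate distance d=20): x=442/155 (≈2.8516) theta=7/310 (≈0.0226)
After 4 (thin lens f=15): x=442/155 (≈2.8516) theta=-779/4650 (≈-0.1675)
After 5 (propagate distance d=36 (to screen)): x=-2464/775 (≈-3.1794) theta=-779/4650 (≈-0.1675)
|theta_initial|=0.1000 |theta_final|=779/4650 (≈0.1675) -> increased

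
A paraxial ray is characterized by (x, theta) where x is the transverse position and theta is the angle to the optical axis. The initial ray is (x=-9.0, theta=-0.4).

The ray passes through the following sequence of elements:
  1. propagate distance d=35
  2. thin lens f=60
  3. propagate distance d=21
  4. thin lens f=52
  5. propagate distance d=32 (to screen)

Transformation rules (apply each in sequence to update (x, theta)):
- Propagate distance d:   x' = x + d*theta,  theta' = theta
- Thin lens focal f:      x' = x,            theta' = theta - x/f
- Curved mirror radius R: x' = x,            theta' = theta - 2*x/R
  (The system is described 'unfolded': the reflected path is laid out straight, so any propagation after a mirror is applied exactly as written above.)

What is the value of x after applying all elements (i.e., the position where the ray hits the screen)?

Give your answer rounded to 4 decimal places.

Initial: x=-9.0000 theta=-0.4000
After 1 (propagate distance d=35): x=-23.0000 theta=-0.4000
After 2 (thin lens f=60): x=-23.0000 theta=-1/60 (≈-0.0167)
After 3 (propagate distance d=21): x=-23.3500 theta=-1/60 (≈-0.0167)
After 4 (thin lens f=52): x=-23.3500 theta=1349/3120 (≈0.4324)
After 5 (propagate distance d=32 (to screen)): x=-7421/780 (≈-9.5141) theta=1349/3120 (≈0.4324)
Rounded to 4 decimal places: x = -9.5141

Answer: -9.5141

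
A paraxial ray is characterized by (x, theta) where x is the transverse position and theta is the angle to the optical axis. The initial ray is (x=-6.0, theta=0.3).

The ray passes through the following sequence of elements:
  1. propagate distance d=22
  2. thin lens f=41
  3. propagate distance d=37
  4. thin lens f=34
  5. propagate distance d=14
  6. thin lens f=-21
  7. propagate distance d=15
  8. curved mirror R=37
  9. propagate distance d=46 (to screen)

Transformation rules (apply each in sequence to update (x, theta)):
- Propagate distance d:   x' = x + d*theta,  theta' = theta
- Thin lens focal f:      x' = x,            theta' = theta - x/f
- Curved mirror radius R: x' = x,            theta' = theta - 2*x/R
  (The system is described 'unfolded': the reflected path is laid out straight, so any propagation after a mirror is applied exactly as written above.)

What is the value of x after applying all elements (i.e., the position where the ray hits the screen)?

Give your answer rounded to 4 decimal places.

Answer: -4.7930

Derivation:
Initial: x=-6.0000 theta=0.3000
After 1 (propagate distance d=22): x=0.6000 theta=0.3000
After 2 (thin lens f=41): x=0.6000 theta=117/410 (≈0.2854)
After 3 (propagate distance d=37): x=915/82 (≈11.1585) theta=117/410 (≈0.2854)
After 4 (thin lens f=34): x=915/82 (≈11.1585) theta=-597/13940 (≈-0.0428)
After 5 (propagate distance d=14): x=36798/3485 (≈10.5590) theta=-597/13940 (≈-0.0428)
After 6 (thin lens f=-21): x=36798/3485 (≈10.5590) theta=8977/19516 (≈0.4600)
After 7 (propagate distance d=15): x=1703619/97580 (≈17.4587) theta=8977/19516 (≈0.4600)
After 8 (curved mirror R=37): x=1703619/97580 (≈17.4587) theta=-249499/515780 (≈-0.4837)
After 9 (propagate distance d=46 (to screen)): x=-3460955/722092 (≈-4.7930) theta=-249499/515780 (≈-0.4837)
Rounded to 4 decimal places: x = -4.7930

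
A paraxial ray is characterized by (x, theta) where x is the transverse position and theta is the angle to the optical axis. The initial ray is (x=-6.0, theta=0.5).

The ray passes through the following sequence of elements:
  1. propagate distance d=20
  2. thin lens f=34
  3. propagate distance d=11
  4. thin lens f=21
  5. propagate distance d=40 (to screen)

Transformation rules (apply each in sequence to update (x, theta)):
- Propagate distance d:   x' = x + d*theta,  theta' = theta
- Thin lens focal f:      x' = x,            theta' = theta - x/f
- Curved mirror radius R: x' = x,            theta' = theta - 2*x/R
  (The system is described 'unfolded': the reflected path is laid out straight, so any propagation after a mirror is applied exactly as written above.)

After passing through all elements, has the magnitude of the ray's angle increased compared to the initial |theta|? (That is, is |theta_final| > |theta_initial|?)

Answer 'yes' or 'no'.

Answer: no

Derivation:
Initial: x=-6.0000 theta=0.5000
After 1 (propagate distance d=20): x=4.0000 theta=0.5000
After 2 (thin lens f=34): x=4.0000 theta=13/34 (≈0.3824)
After 3 (propagate distance d=11): x=279/34 (≈8.2059) theta=13/34 (≈0.3824)
After 4 (thin lens f=21): x=279/34 (≈8.2059) theta=-1/119 (≈-0.0084)
After 5 (propagate distance d=40 (to screen)): x=1873/238 (≈7.8697) theta=-1/119 (≈-0.0084)
|theta_initial|=0.5000 |theta_final|=1/119 (≈0.0084) -> not increased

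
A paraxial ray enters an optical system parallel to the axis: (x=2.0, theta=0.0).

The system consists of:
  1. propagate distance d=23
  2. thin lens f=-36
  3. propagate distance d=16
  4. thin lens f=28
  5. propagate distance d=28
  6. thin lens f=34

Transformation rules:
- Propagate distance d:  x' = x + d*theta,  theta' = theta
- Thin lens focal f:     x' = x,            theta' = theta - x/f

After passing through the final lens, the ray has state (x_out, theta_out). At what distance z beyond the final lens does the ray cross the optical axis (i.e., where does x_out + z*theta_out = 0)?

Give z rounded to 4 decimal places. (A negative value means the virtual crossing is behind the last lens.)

Initial: x=2.0000 theta=0.0000
After 1 (propagate distance d=23): x=2.0000 theta=0.0000
After 2 (thin lens f=-36): x=2.0000 theta=1/18 (≈0.0556)
After 3 (propagate distance d=16): x=26/9 (≈2.8889) theta=1/18 (≈0.0556)
After 4 (thin lens f=28): x=26/9 (≈2.8889) theta=-1/21 (≈-0.0476)
After 5 (propagate distance d=28): x=14/9 (≈1.5556) theta=-1/21 (≈-0.0476)
After 6 (thin lens f=34): x=14/9 (≈1.5556) theta=-100/1071 (≈-0.0934)
z_focus = -x_out/theta_out = -(14/9)/(-100/1071) = 16.6600
Rounded to 4 decimal places: z = 16.6600

Answer: 16.6600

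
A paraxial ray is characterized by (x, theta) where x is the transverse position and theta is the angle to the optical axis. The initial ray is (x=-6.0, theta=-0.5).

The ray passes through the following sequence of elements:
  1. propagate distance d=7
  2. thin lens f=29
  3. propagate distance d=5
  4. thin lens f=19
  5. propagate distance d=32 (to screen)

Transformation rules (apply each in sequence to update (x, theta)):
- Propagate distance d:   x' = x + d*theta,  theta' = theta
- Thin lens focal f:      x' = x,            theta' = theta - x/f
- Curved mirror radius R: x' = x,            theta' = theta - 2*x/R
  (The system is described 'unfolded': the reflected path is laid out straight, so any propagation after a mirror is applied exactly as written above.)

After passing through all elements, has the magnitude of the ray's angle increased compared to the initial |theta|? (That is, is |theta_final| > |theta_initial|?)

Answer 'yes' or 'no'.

Answer: no

Derivation:
Initial: x=-6.0000 theta=-0.5000
After 1 (propagate distance d=7): x=-9.5000 theta=-0.5000
After 2 (thin lens f=29): x=-9.5000 theta=-5/29 (≈-0.1724)
After 3 (propagate distance d=5): x=-601/58 (≈-10.3621) theta=-5/29 (≈-0.1724)
After 4 (thin lens f=19): x=-601/58 (≈-10.3621) theta=411/1102 (≈0.3730)
After 5 (propagate distance d=32 (to screen)): x=1733/1102 (≈1.5726) theta=411/1102 (≈0.3730)
|theta_initial|=0.5000 |theta_final|=411/1102 (≈0.3730) -> not increased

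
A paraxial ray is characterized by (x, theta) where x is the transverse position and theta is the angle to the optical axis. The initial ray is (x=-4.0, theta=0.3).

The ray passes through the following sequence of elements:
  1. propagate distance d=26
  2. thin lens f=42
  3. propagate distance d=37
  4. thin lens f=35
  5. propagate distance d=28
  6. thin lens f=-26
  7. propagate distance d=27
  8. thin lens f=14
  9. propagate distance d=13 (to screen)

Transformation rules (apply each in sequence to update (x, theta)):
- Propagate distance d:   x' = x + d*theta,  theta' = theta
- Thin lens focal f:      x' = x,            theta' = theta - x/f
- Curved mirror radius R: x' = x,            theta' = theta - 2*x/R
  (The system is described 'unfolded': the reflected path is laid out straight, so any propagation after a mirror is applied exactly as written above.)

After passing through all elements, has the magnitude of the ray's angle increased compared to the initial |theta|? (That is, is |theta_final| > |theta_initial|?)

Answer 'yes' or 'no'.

Initial: x=-4.0000 theta=0.3000
After 1 (propagate distance d=26): x=3.8000 theta=0.3000
After 2 (thin lens f=42): x=3.8000 theta=22/105 (≈0.2095)
After 3 (propagate distance d=37): x=1213/105 (≈11.5524) theta=22/105 (≈0.2095)
After 4 (thin lens f=35): x=1213/105 (≈11.5524) theta=-443/3675 (≈-0.1205)
After 5 (propagate distance d=28): x=1431/175 (≈8.1771) theta=-443/3675 (≈-0.1205)
After 6 (thin lens f=-26): x=1431/175 (≈8.1771) theta=18533/95550 (≈0.1940)
After 7 (propagate distance d=27): x=427239/31850 (≈13.4141) theta=18533/95550 (≈0.1940)
After 8 (thin lens f=14): x=427239/31850 (≈13.4141) theta=-15727/20580 (≈-0.7642)
After 9 (propagate distance d=13 (to screen)): x=4654723/1337700 (≈3.4796) theta=-15727/20580 (≈-0.7642)
|theta_initial|=0.3000 |theta_final|=15727/20580 (≈0.7642) -> increased

Answer: yes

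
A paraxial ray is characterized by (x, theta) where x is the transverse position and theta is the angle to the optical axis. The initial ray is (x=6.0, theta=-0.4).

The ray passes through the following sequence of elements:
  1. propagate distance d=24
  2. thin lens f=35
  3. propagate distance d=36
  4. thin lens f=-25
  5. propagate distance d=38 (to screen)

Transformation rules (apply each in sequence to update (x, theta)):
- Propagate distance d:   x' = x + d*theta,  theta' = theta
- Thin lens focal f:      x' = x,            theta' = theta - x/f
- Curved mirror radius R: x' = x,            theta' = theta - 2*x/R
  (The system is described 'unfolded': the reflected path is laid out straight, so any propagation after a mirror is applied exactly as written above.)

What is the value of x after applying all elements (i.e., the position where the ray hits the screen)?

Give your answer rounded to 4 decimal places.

Initial: x=6.0000 theta=-0.4000
After 1 (propagate distance d=24): x=-3.6000 theta=-0.4000
After 2 (thin lens f=35): x=-3.6000 theta=-52/175 (≈-0.2971)
After 3 (propagate distance d=36): x=-2502/175 (≈-14.2971) theta=-52/175 (≈-0.2971)
After 4 (thin lens f=-25): x=-2502/175 (≈-14.2971) theta=-3802/4375 (≈-0.8690)
After 5 (propagate distance d=38 (to screen)): x=-207026/4375 (≈-47.3202) theta=-3802/4375 (≈-0.8690)
Rounded to 4 decimal places: x = -47.3202

Answer: -47.3202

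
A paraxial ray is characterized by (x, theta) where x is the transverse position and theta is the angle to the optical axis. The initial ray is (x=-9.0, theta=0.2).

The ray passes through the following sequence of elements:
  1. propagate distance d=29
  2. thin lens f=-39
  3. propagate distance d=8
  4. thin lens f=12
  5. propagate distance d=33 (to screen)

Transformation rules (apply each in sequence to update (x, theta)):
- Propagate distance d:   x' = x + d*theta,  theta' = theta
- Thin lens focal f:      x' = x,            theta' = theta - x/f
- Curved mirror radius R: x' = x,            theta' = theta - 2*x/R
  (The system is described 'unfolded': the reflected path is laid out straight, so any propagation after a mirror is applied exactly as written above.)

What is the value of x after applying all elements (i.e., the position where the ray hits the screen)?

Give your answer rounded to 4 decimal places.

Answer: 7.8410

Derivation:
Initial: x=-9.0000 theta=0.2000
After 1 (propagate distance d=29): x=-3.2000 theta=0.2000
After 2 (thin lens f=-39): x=-3.2000 theta=23/195 (≈0.1179)
After 3 (propagate distance d=8): x=-88/39 (≈-2.2564) theta=23/195 (≈0.1179)
After 4 (thin lens f=12): x=-88/39 (≈-2.2564) theta=179/585 (≈0.3060)
After 5 (propagate distance d=33 (to screen)): x=1529/195 (≈7.8410) theta=179/585 (≈0.3060)
Rounded to 4 decimal places: x = 7.8410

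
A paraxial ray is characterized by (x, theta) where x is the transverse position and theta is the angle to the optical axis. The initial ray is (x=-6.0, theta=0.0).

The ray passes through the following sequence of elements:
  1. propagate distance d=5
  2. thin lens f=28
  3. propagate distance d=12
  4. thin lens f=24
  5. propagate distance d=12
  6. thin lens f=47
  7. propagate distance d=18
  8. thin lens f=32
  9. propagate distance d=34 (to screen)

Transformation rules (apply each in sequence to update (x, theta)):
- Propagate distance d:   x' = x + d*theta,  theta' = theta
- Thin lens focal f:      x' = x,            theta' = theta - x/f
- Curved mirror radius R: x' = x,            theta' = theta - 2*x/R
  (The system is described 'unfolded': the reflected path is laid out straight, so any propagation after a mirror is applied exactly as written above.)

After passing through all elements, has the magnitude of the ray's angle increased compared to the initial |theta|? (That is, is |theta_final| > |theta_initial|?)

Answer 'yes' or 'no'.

Initial: x=-6.0000 theta=0.0000
After 1 (propagate distance d=5): x=-6.0000 theta=0.0000
After 2 (thin lens f=28): x=-6.0000 theta=3/14 (≈0.2143)
After 3 (propagate distance d=12): x=-24/7 (≈-3.4286) theta=3/14 (≈0.2143)
After 4 (thin lens f=24): x=-24/7 (≈-3.4286) theta=5/14 (≈0.3571)
After 5 (propagate distance d=12): x=6/7 (≈0.8571) theta=5/14 (≈0.3571)
After 6 (thin lens f=47): x=6/7 (≈0.8571) theta=223/658 (≈0.3389)
After 7 (propagate distance d=18): x=327/47 (≈6.9574) theta=223/658 (≈0.3389)
After 8 (thin lens f=32): x=327/47 (≈6.9574) theta=1279/10528 (≈0.1215)
After 9 (propagate distance d=34 (to screen)): x=58367/5264 (≈11.0880) theta=1279/10528 (≈0.1215)
|theta_initial|=0.0000 |theta_final|=1279/10528 (≈0.1215) -> increased

Answer: yes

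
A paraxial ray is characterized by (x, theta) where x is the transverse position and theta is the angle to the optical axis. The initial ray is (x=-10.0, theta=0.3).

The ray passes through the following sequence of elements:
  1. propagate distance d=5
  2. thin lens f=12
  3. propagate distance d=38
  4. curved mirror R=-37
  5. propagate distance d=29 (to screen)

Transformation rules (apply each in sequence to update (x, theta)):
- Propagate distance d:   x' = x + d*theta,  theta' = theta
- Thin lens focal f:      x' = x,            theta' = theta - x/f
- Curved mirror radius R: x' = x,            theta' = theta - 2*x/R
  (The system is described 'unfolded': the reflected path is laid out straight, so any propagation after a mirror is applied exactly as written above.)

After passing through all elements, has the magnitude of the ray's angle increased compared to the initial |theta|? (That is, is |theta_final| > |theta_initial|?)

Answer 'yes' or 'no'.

Answer: yes

Derivation:
Initial: x=-10.0000 theta=0.3000
After 1 (propagate distance d=5): x=-8.5000 theta=0.3000
After 2 (thin lens f=12): x=-8.5000 theta=121/120 (≈1.0083)
After 3 (propagate distance d=38): x=1789/60 (≈29.8167) theta=121/120 (≈1.0083)
After 4 (curved mirror R=-37): x=1789/60 (≈29.8167) theta=11633/4440 (≈2.6200)
After 5 (propagate distance d=29 (to screen)): x=156581/1480 (≈105.7980) theta=11633/4440 (≈2.6200)
|theta_initial|=0.3000 |theta_final|=11633/4440 (≈2.6200) -> increased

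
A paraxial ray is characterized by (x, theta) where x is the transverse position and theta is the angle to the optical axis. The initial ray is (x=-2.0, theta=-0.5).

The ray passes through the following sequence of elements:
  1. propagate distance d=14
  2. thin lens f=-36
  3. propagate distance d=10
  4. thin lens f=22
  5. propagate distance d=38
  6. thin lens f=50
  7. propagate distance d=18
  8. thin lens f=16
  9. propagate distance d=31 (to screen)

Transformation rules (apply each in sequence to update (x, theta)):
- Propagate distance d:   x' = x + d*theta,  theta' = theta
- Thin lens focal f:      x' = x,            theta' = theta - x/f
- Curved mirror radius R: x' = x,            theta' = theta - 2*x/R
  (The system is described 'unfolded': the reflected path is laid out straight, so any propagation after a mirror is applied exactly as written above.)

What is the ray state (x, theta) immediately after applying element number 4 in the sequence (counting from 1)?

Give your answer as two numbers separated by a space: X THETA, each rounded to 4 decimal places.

Answer: -16.5000 0.0000

Derivation:
Initial: x=-2.0000 theta=-0.5000
After 1 (propagate distance d=14): x=-9.0000 theta=-0.5000
After 2 (thin lens f=-36): x=-9.0000 theta=-0.7500
After 3 (propagate distance d=10): x=-16.5000 theta=-0.7500
After 4 (thin lens f=22): x=-16.5000 theta=0.0000
Rounded to 4 decimal places: x = -16.5000, theta = 0.0000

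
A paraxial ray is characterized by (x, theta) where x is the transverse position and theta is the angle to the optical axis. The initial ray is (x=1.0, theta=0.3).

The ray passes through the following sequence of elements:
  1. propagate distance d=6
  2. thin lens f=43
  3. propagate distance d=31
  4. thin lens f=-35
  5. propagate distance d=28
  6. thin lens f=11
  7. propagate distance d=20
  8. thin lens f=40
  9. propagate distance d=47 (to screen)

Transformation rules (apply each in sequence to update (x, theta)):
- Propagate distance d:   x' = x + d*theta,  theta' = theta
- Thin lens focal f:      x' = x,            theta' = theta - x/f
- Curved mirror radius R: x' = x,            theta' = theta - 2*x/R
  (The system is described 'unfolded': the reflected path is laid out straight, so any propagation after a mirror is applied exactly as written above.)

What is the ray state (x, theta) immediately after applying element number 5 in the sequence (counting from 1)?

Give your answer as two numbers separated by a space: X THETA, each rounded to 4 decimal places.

Initial: x=1.0000 theta=0.3000
After 1 (propagate distance d=6): x=2.8000 theta=0.3000
After 2 (thin lens f=43): x=2.8000 theta=101/430 (≈0.2349)
After 3 (propagate distance d=31): x=867/86 (≈10.0814) theta=101/430 (≈0.2349)
After 4 (thin lens f=-35): x=867/86 (≈10.0814) theta=787/1505 (≈0.5229)
After 5 (propagate distance d=28): x=10631/430 (≈24.7233) theta=787/1505 (≈0.5229)
Rounded to 4 decimal places: x = 24.7233, theta = 0.5229

Answer: 24.7233 0.5229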